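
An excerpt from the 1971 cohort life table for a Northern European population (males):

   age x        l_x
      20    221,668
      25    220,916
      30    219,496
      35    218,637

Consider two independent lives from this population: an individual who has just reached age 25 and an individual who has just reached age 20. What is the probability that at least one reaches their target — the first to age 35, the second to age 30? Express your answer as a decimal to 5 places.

0.99990

p₁ = l_35/l_25 = 218,637/220,916 = 0.989684; p₂ = l_30/l_20 = 219,496/221,668 = 0.990202.
P(at least one) = 1 − (1−p₁)(1−p₂) = 1 − 0.010316 × 0.009798 = 0.999899.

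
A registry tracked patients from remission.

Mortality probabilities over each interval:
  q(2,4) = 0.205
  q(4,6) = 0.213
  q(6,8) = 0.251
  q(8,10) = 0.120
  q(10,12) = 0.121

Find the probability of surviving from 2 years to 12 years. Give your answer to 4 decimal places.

P(survive 2→12) = (1 − 0.205) × (1 − 0.213) × (1 − 0.251) × (1 − 0.120) × (1 − 0.121).
= 0.795 × 0.787 × 0.749 × 0.880 × 0.879 = 0.362489.

0.3625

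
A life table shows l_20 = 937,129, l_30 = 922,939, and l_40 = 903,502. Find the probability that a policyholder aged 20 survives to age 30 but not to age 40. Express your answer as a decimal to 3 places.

We want 10|10q20 = (l_30 − l_40)/l_20.
This is the probability of reaching 30 but not 40, conditional on being alive at 20: (l_30 − l_40) / l_20.
= (922,939 − 903,502) / 937,129 = 19,437 / 937,129 = 0.020741.

0.021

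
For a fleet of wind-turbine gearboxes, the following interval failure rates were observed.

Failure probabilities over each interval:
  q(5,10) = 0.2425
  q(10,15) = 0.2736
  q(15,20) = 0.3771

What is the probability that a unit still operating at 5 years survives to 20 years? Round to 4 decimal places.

P(survive 5→20) = (1 − 0.2425) × (1 − 0.2736) × (1 − 0.3771).
= 0.7575 × 0.7264 × 0.6229 = 0.342749.

0.3427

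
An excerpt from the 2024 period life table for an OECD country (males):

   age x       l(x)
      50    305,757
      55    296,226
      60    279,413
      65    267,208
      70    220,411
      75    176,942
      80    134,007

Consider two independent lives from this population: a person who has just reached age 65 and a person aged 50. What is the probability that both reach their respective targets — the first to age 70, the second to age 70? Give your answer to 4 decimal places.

0.5946

p₁ = l(70)/l(65) = 220,411/267,208 = 0.824867; p₂ = l(70)/l(50) = 220,411/305,757 = 0.720870.
P(both) = p₁ × p₂ = 0.824867 × 0.720870 = 0.594622.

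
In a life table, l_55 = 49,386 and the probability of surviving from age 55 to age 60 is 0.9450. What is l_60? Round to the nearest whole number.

46670

l_60 = l_55 × p = 49,386 × 0.9450 = 46670.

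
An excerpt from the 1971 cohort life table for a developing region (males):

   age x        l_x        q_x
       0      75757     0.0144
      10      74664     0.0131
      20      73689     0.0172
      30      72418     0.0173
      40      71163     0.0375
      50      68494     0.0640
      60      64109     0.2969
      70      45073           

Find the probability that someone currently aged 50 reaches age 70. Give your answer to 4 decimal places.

0.6581

We want 20p50 = l_70/l_50.
The conditional survival probability is l_70/l_50 = 45073/68494 = 0.658058.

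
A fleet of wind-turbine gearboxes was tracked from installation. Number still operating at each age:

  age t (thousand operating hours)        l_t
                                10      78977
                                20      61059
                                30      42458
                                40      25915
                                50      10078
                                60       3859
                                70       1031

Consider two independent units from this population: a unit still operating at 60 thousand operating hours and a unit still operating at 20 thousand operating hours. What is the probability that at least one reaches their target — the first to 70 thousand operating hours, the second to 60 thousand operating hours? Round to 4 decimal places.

p₁ = l_70/l_60 = 1031/3859 = 0.267168; p₂ = l_60/l_20 = 3859/61059 = 0.063201.
P(at least one) = 1 − (1−p₁)(1−p₂) = 1 − 0.732832 × 0.936799 = 0.313484.

0.3135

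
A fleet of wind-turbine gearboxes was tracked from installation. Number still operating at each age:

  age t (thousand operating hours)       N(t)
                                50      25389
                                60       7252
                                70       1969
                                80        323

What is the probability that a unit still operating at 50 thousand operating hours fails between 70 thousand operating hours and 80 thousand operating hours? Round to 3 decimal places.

0.065

This is the probability of reaching 70 but not 80, conditional on being operational at 50: (N(70) − N(80)) / N(50).
= (1969 − 323) / 25389 = 1646 / 25389 = 0.064831.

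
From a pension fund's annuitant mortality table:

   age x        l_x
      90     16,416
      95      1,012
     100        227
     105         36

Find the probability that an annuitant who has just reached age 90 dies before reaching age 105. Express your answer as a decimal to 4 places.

P(die before 105 | alive at 90) = 1 − l_105/l_90 = 1 − 36/16,416 = (16,380)/16,416 = 0.997807.

0.9978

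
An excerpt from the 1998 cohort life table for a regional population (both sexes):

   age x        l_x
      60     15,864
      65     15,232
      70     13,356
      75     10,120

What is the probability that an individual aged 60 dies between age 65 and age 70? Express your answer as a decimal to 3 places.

We want 5|5q60 = (l_65 − l_70)/l_60.
This is the probability of reaching 65 but not 70, conditional on being alive at 60: (l_65 − l_70) / l_60.
= (15,232 − 13,356) / 15,864 = 1,876 / 15,864 = 0.118255.

0.118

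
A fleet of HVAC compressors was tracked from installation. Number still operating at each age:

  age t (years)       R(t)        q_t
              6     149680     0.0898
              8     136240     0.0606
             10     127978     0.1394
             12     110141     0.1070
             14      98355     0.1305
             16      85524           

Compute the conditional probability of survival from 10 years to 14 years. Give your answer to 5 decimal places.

0.76853

The conditional survival probability is R(14)/R(10) = 98355/127978 = 0.768531.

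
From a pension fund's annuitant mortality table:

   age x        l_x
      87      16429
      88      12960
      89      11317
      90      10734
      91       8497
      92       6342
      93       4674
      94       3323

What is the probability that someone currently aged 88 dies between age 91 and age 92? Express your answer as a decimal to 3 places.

0.166

We want 3|1q88 = (l_91 − l_92)/l_88.
This is the probability of reaching 91 but not 92, conditional on being alive at 88: (l_91 − l_92) / l_88.
= (8497 − 6342) / 12960 = 2155 / 12960 = 0.166281.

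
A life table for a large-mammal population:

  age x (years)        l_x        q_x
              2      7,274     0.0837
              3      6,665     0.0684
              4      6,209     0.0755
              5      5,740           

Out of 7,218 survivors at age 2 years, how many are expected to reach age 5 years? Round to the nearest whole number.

The relevant probability is 5,740/7,274 = 0.789112.
Expected number = 7,218 × 0.789112 = 5696.

5696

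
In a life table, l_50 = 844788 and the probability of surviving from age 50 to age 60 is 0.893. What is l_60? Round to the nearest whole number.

754396

l_60 = l_50 × p = 844788 × 0.893 = 754396.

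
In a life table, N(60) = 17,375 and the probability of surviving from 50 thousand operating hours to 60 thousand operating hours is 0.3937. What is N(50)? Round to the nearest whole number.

44133

N(50) = N(60) / p = 17,375 / 0.3937 = 44133.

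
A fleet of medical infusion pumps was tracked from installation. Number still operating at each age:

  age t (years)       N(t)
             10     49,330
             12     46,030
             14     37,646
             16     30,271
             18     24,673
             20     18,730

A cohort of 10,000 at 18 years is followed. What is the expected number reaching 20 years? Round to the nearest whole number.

7591

The relevant probability is 18,730/24,673 = 0.759129.
Expected number = 10,000 × 0.759129 = 7591.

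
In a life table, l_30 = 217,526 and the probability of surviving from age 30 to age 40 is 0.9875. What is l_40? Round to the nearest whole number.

l_40 = l_30 × p = 217,526 × 0.9875 = 214807.

214807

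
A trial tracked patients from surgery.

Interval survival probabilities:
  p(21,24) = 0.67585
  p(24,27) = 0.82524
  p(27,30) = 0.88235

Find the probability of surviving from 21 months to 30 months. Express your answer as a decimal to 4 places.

0.4921

P(survive 21→30) = 0.67585 × 0.82524 × 0.88235.
= 0.492121.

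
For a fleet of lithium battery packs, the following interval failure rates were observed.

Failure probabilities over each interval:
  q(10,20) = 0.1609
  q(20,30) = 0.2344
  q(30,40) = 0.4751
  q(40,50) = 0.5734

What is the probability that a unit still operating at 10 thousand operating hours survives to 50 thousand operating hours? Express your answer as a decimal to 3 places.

0.144

The overall survival probability is (1 − 0.1609) × (1 − 0.2344) × (1 − 0.4751) × (1 − 0.5734).
= 0.8391 × 0.7656 × 0.5249 × 0.4266 = 0.143851.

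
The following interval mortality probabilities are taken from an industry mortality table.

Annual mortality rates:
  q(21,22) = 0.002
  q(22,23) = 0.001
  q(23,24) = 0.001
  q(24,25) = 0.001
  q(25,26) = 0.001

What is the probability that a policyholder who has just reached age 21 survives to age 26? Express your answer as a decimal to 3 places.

0.994

The overall survival probability is (1 − 0.002) × (1 − 0.001) × (1 − 0.001) × (1 − 0.001) × (1 − 0.001).
= 0.998 × 0.999 × 0.999 × 0.999 × 0.999 = 0.994014.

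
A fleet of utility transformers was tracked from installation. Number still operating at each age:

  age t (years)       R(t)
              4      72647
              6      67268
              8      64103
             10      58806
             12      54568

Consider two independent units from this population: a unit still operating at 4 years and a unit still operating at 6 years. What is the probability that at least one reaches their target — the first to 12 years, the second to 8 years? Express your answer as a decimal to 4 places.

p₁ = R(12)/R(4) = 54568/72647 = 0.751139; p₂ = R(8)/R(6) = 64103/67268 = 0.952949.
P(at least one) = 1 − (1−p₁)(1−p₂) = 1 − 0.248861 × 0.047051 = 0.988291.

0.9883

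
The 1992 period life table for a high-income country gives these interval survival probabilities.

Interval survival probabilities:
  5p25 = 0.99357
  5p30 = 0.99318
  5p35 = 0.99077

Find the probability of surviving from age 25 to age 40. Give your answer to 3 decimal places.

The overall survival probability is 0.99357 × 0.99318 × 0.99077.
= 0.977686.

0.978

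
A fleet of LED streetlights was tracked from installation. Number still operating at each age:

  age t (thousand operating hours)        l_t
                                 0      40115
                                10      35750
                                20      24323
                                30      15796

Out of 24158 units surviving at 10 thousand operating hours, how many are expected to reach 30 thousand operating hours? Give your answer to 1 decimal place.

10674.1

The relevant probability is 15796/35750 = 0.441846.
Expected number = 24158 × 0.441846 = 10674.1.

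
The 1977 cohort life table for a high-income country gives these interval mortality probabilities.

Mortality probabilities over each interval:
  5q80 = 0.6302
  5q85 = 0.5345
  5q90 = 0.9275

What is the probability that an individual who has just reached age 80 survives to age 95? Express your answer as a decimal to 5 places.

15p80 = (1 − 0.6302) × (1 − 0.5345) × (1 − 0.9275).
= 0.3698 × 0.4655 × 0.0725 = 0.012480.

0.01248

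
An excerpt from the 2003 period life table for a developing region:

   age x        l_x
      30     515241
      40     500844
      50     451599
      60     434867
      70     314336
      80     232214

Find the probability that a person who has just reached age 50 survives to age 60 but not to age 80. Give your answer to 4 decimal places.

0.4487

This is the probability of reaching 60 but not 80, conditional on being alive at 50: (l_60 − l_80) / l_50.
= (434867 − 232214) / 451599 = 202653 / 451599 = 0.448745.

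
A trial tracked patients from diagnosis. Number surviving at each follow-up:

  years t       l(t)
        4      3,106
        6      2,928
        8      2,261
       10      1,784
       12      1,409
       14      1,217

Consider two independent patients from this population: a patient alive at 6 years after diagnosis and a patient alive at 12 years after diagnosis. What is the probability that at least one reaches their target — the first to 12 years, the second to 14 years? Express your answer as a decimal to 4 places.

0.9293

p₁ = l(12)/l(6) = 1,409/2,928 = 0.481216; p₂ = l(14)/l(12) = 1,217/1,409 = 0.863733.
P(at least one) = 1 − (1−p₁)(1−p₂) = 1 − 0.518784 × 0.136267 = 0.929307.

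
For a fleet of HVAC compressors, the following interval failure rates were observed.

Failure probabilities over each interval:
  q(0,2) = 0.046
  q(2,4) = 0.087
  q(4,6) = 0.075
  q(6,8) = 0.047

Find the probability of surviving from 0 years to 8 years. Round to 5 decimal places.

Survival from 0 to 8 is the product of surviving each interval: (1 − 0.046) × (1 − 0.087) × (1 − 0.075) × (1 − 0.047).
= 0.954 × 0.913 × 0.925 × 0.953 = 0.767810.

0.76781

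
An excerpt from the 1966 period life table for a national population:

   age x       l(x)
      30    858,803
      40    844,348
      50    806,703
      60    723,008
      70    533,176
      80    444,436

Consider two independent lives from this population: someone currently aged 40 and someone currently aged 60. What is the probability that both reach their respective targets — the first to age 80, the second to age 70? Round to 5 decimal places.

p₁ = l(80)/l(40) = 444,436/844,348 = 0.526366; p₂ = l(70)/l(60) = 533,176/723,008 = 0.737441.
P(both) = p₁ × p₂ = 0.526366 × 0.737441 = 0.388164.

0.38816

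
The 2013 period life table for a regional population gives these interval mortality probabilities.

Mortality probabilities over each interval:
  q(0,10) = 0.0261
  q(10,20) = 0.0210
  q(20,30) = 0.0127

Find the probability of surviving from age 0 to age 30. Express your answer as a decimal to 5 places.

0.94134

The overall survival probability is (1 − 0.0261) × (1 − 0.0210) × (1 − 0.0127).
= 0.9739 × 0.9790 × 0.9873 = 0.941339.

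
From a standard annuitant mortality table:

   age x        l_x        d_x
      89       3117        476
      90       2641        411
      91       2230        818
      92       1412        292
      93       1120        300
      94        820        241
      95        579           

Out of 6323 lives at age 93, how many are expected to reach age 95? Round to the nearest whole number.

The relevant probability is 579/1120 = 0.516964.
Expected number = 6323 × 0.516964 = 3269.

3269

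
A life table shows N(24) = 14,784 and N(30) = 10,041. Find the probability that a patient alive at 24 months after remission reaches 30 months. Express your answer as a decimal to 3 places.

0.679

The conditional survival probability is N(30)/N(24) = 10,041/14,784 = 0.679180.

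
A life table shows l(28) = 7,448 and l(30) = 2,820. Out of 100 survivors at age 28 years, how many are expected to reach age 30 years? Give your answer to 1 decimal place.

The relevant probability is 2,820/7,448 = 0.378625.
Expected number = 100 × 0.378625 = 37.9.

37.9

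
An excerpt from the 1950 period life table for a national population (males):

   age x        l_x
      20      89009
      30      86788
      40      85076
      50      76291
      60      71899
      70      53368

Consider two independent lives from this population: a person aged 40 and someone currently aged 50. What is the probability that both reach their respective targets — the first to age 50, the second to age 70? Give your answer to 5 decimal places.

0.62730

p₁ = l_50/l_40 = 76291/85076 = 0.896739; p₂ = l_70/l_50 = 53368/76291 = 0.699532.
P(both) = p₁ × p₂ = 0.896739 × 0.699532 = 0.627298.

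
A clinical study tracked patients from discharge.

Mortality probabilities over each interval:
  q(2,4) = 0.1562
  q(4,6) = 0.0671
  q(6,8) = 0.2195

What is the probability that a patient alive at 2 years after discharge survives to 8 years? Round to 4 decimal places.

0.6144

Survival from 2 to 8 is the product of surviving each interval: (1 − 0.1562) × (1 − 0.0671) × (1 − 0.2195).
= 0.8438 × 0.9329 × 0.7805 = 0.614395.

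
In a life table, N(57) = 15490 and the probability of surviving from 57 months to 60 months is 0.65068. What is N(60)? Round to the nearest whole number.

10079

N(60) = N(57) × p = 15490 × 0.65068 = 10079.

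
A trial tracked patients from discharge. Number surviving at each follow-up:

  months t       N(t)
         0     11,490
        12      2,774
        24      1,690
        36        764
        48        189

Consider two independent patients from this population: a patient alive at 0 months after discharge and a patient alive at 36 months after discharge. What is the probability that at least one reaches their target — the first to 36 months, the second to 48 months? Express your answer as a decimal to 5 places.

p₁ = N(36)/N(0) = 764/11,490 = 0.066493; p₂ = N(48)/N(36) = 189/764 = 0.247382.
P(at least one) = 1 − (1−p₁)(1−p₂) = 1 − 0.933507 × 0.752618 = 0.297426.

0.29743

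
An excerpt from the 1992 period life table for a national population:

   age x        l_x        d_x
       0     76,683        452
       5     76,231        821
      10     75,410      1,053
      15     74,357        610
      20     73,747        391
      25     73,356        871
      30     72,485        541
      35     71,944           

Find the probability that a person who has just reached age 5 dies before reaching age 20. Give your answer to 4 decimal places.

P(die before 20 | alive at 5) = 1 − l_20/l_5 = 1 − 73,747/76,231 = (2,484)/76,231 = 0.032585.

0.0326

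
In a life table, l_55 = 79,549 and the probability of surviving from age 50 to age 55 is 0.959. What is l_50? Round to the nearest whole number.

l_50 = l_55 / p = 79,549 / 0.959 = 82950.

82950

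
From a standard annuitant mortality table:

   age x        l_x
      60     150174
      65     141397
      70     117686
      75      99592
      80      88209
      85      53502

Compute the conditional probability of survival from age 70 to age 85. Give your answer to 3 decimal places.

We want 15p70 = l_85/l_70.
The conditional survival probability is l_85/l_70 = 53502/117686 = 0.454617.

0.455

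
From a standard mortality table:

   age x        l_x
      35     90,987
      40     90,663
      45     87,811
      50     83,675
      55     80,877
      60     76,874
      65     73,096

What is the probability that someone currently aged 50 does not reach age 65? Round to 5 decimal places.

0.12643

P(die before 65 | alive at 50) = 1 − l_65/l_50 = 1 − 73,096/83,675 = (10,579)/83,675 = 0.126430.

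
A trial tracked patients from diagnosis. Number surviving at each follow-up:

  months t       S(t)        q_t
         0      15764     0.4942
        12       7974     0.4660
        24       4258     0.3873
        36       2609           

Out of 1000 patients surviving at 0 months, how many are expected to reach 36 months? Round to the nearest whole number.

166

The relevant probability is 2609/15764 = 0.165504.
Expected number = 1000 × 0.165504 = 166.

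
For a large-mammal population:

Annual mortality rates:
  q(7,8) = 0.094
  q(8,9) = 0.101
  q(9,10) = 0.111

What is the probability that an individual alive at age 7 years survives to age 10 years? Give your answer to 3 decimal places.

0.724

Survival from 7 to 10 is the product of surviving each interval: (1 − 0.094) × (1 − 0.101) × (1 − 0.111).
= 0.906 × 0.899 × 0.889 = 0.724085.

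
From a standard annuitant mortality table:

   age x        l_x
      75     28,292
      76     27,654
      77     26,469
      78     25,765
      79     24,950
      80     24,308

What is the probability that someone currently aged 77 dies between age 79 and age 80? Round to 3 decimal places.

This is the probability of reaching 79 but not 80, conditional on being alive at 77: (l_79 − l_80) / l_77.
= (24,950 − 24,308) / 26,469 = 642 / 26,469 = 0.024255.

0.024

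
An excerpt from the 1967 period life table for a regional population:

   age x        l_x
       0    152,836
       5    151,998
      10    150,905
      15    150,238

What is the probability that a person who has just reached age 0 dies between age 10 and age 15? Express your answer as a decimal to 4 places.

0.0044

We want 10|5q0 = (l_10 − l_15)/l_0.
This is the probability of reaching 10 but not 15, conditional on being alive at 0: (l_10 − l_15) / l_0.
= (150,905 − 150,238) / 152,836 = 667 / 152,836 = 0.004364.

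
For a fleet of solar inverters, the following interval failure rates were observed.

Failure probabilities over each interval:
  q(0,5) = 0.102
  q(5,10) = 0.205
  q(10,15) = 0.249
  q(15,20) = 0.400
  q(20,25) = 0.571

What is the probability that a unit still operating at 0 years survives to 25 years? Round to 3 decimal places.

P(survive 0→25) = (1 − 0.102) × (1 − 0.205) × (1 − 0.249) × (1 − 0.400) × (1 − 0.571).
= 0.898 × 0.795 × 0.751 × 0.600 × 0.429 = 0.138004.

0.138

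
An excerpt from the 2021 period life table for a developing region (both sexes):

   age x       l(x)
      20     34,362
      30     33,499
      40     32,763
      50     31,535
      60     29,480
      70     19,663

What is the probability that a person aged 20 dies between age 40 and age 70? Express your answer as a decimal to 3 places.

0.381

This is the probability of reaching 40 but not 70, conditional on being alive at 20: (l(40) − l(70)) / l(20).
= (32,763 − 19,663) / 34,362 = 13,100 / 34,362 = 0.381235.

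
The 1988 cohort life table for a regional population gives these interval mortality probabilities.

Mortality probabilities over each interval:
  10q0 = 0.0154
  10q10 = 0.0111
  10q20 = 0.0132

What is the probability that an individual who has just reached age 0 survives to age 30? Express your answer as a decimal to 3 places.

0.961

Chaining the interval survival probabilities: (1 − 0.0154) × (1 − 0.0111) × (1 − 0.0132).
= 0.9846 × 0.9889 × 0.9868 = 0.960818.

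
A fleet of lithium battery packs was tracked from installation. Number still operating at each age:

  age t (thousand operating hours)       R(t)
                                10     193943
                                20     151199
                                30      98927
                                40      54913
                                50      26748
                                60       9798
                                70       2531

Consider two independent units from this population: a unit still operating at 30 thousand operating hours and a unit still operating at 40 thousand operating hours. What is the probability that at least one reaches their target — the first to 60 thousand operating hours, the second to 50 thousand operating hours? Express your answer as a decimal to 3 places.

0.538

p₁ = R(60)/R(30) = 9798/98927 = 0.099043; p₂ = R(50)/R(40) = 26748/54913 = 0.487098.
P(at least one) = 1 − (1−p₁)(1−p₂) = 1 − 0.900957 × 0.512902 = 0.537897.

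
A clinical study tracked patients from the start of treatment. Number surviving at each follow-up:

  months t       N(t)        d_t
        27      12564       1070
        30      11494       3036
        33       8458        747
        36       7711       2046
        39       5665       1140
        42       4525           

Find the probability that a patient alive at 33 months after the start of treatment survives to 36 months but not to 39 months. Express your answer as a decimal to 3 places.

This is the probability of reaching 36 but not 39, conditional on being alive at 33: (N(36) − N(39)) / N(33).
= (7711 − 5665) / 8458 = 2046 / 8458 = 0.241901.

0.242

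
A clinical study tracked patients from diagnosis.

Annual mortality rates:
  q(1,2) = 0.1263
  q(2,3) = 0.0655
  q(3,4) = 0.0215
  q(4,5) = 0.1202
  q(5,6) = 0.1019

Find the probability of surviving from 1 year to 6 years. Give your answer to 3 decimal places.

0.631

The overall survival probability is (1 − 0.1263) × (1 − 0.0655) × (1 − 0.0215) × (1 − 0.1202) × (1 − 0.1019).
= 0.8737 × 0.9345 × 0.9785 × 0.8798 × 0.8981 = 0.631264.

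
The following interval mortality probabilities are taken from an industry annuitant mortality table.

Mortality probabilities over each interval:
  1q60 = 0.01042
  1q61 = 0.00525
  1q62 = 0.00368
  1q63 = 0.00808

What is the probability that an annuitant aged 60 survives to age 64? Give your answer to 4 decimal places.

0.9728

The overall survival probability is (1 − 0.01042) × (1 − 0.00525) × (1 − 0.00368) × (1 − 0.00808).
= 0.98958 × 0.99475 × 0.99632 × 0.99192 = 0.972838.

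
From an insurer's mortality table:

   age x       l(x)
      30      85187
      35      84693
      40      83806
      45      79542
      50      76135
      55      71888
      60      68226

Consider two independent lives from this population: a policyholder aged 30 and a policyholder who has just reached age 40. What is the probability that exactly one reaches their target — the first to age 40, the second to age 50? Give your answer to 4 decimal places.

p₁ = l(40)/l(30) = 83806/85187 = 0.983789; p₂ = l(50)/l(40) = 76135/83806 = 0.908467.
P(exactly one) = p₁(1−p₂) + (1−p₁)p₂ = 0.090049 + 0.014727 = 0.104776.

0.1048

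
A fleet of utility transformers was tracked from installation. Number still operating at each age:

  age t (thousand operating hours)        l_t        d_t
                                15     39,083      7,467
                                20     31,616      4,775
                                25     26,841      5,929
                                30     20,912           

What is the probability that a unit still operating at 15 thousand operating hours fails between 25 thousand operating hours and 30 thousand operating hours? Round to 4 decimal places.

This is the probability of reaching 25 but not 30, conditional on being operational at 15: (l_25 − l_30) / l_15.
= (26,841 − 20,912) / 39,083 = 5,929 / 39,083 = 0.151703.

0.1517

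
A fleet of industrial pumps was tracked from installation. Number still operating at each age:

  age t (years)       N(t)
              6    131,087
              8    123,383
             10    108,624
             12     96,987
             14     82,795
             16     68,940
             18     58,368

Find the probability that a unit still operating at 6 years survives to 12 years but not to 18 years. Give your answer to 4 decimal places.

This is the probability of reaching 12 but not 18, conditional on being operational at 6: (N(12) − N(18)) / N(6).
= (96,987 − 58,368) / 131,087 = 38,619 / 131,087 = 0.294606.

0.2946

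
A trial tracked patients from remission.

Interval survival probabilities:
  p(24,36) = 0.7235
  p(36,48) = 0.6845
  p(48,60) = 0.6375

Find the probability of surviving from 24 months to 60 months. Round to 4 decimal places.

The overall survival probability is 0.7235 × 0.6845 × 0.6375.
= 0.315713.

0.3157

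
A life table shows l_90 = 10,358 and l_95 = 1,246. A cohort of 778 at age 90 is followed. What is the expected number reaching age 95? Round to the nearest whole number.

The relevant probability is 1,246/10,358 = 0.120293.
Expected number = 778 × 0.120293 = 94.

94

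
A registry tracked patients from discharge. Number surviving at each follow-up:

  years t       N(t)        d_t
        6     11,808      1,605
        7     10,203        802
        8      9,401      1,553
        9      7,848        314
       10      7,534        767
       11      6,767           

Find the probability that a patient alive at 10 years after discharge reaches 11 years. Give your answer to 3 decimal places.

The conditional survival probability is N(11)/N(10) = 6,767/7,534 = 0.898195.

0.898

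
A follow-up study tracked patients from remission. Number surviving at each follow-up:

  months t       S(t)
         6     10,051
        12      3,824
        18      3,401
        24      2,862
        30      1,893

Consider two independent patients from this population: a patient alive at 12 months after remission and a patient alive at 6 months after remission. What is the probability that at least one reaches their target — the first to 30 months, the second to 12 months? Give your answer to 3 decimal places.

0.687

p₁ = S(30)/S(12) = 1,893/3,824 = 0.495031; p₂ = S(12)/S(6) = 3,824/10,051 = 0.380460.
P(at least one) = 1 − (1−p₁)(1−p₂) = 1 − 0.504969 × 0.619540 = 0.687152.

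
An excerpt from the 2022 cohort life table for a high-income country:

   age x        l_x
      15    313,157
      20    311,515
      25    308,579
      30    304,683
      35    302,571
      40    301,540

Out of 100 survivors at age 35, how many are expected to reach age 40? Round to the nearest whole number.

100

The relevant probability is 301,540/302,571 = 0.996593.
Expected number = 100 × 0.996593 = 100.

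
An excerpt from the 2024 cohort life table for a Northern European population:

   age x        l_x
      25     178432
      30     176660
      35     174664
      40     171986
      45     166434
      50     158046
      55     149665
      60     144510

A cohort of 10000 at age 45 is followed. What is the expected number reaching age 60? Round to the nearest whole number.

The relevant probability is 144510/166434 = 0.868272.
Expected number = 10000 × 0.868272 = 8683.

8683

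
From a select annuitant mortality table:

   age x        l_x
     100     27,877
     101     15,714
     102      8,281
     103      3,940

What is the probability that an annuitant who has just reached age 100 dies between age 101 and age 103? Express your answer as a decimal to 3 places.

We want 1|2q100 = (l_101 − l_103)/l_100.
This is the probability of reaching 101 but not 103, conditional on being alive at 100: (l_101 − l_103) / l_100.
= (15,714 − 3,940) / 27,877 = 11,774 / 27,877 = 0.422355.

0.422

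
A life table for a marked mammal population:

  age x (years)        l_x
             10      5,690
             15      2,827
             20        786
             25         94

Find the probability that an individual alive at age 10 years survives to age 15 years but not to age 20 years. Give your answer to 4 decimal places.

This is the probability of reaching 15 but not 20, conditional on being alive at 10: (l_15 − l_20) / l_10.
= (2,827 − 786) / 5,690 = 2,041 / 5,690 = 0.358699.

0.3587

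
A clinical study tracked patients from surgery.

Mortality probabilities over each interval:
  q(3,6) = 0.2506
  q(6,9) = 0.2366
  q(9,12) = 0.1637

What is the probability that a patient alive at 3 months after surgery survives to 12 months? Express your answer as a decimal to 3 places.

P(survive 3→12) = (1 − 0.2506) × (1 − 0.2366) × (1 − 0.1637).
= 0.7494 × 0.7634 × 0.8363 = 0.478441.

0.478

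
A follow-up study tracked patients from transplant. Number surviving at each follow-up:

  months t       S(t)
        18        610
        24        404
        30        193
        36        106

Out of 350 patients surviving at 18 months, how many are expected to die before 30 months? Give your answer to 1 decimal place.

239.3

The relevant probability is 1 − 193/610 = 0.683607.
Expected number = 350 × 0.683607 = 239.3.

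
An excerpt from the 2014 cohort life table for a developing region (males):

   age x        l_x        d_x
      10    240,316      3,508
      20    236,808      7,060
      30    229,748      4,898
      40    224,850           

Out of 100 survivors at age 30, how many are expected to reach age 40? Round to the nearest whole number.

The relevant probability is 224,850/229,748 = 0.978681.
Expected number = 100 × 0.978681 = 98.

98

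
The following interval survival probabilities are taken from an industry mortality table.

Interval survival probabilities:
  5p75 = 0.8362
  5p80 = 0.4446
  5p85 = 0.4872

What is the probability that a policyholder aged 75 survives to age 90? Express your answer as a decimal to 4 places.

0.1811

Survival from 75 to 90 is the product of surviving each interval: 0.8362 × 0.4446 × 0.4872.
= 0.181129.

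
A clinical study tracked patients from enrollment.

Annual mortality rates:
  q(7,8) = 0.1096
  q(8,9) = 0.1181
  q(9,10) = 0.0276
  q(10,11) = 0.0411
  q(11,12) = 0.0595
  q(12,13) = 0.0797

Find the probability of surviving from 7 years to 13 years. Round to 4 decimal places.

0.6337

Survival from 7 to 13 is the product of surviving each interval: (1 − 0.1096) × (1 − 0.1181) × (1 − 0.0276) × (1 − 0.0411) × (1 − 0.0595) × (1 − 0.0797).
= 0.8904 × 0.8819 × 0.9724 × 0.9589 × 0.9405 × 0.9203 = 0.633740.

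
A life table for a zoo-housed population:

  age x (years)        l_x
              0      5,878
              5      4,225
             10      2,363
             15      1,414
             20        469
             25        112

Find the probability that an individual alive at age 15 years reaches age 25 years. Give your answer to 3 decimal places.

0.079

The conditional survival probability is l_25/l_15 = 112/1,414 = 0.079208.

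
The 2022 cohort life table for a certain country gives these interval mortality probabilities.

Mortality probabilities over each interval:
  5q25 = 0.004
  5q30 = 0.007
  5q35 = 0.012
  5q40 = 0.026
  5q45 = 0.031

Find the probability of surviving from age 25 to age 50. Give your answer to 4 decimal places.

0.9222

Survival from 25 to 50 is the product of surviving each interval: (1 − 0.004) × (1 − 0.007) × (1 − 0.012) × (1 − 0.026) × (1 − 0.031).
= 0.996 × 0.993 × 0.988 × 0.974 × 0.969 = 0.922249.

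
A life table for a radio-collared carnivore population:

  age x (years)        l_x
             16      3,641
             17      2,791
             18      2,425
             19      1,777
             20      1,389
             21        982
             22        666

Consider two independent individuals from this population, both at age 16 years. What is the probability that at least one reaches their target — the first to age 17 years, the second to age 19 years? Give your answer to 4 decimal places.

p₁ = l_17/l_16 = 2,791/3,641 = 0.766548; p₂ = l_19/l_16 = 1,777/3,641 = 0.488053.
P(at least one) = 1 − (1−p₁)(1−p₂) = 1 − 0.233452 × 0.511947 = 0.880485.

0.8805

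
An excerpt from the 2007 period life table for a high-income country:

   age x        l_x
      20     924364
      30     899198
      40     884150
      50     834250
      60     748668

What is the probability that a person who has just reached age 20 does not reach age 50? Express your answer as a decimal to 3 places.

P(die before 50 | alive at 20) = 1 − l_50/l_20 = 1 − 834250/924364 = (90114)/924364 = 0.097488.

0.097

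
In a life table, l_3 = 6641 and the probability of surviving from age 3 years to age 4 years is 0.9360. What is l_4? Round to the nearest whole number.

6216

l_4 = l_3 × p = 6641 × 0.9360 = 6216.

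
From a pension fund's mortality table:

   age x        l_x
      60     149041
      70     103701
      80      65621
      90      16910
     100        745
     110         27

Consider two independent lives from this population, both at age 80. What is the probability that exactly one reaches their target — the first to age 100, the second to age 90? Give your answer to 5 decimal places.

p₁ = l_100/l_80 = 745/65621 = 0.011353; p₂ = l_90/l_80 = 16910/65621 = 0.257692.
P(exactly one) = p₁(1−p₂) + (1−p₁)p₂ = 0.008427 + 0.254766 = 0.263194.

0.26319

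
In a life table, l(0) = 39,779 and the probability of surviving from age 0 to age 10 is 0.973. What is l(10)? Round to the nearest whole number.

38705

l(10) = l(0) × p = 39,779 × 0.973 = 38705.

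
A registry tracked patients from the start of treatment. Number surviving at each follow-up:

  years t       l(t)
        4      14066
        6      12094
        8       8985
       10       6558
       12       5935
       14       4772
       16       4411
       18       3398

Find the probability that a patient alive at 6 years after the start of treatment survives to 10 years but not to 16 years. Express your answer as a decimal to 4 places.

This is the probability of reaching 10 but not 16, conditional on being alive at 6: (l(10) − l(16)) / l(6).
= (6558 − 4411) / 12094 = 2147 / 12094 = 0.177526.

0.1775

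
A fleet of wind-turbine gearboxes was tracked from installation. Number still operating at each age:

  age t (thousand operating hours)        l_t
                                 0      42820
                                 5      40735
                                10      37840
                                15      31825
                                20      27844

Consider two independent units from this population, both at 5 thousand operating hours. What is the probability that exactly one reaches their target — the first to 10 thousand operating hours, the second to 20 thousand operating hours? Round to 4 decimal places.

0.3425

p₁ = l_10/l_5 = 37840/40735 = 0.928931; p₂ = l_20/l_5 = 27844/40735 = 0.683540.
P(exactly one) = p₁(1−p₂) + (1−p₁)p₂ = 0.293970 + 0.048579 = 0.342548.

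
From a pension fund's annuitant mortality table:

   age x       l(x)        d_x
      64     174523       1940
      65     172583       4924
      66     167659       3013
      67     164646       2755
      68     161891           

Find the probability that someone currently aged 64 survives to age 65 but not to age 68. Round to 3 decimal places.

This is the probability of reaching 65 but not 68, conditional on being alive at 64: (l(65) − l(68)) / l(64).
= (172583 − 161891) / 174523 = 10692 / 174523 = 0.061264.

0.061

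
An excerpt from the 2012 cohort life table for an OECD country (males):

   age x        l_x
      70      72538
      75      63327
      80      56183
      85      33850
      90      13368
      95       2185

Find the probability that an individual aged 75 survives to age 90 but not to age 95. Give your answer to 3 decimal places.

0.177

We want 15|5q75 = (l_90 − l_95)/l_75.
This is the probability of reaching 90 but not 95, conditional on being alive at 75: (l_90 − l_95) / l_75.
= (13368 − 2185) / 63327 = 11183 / 63327 = 0.176591.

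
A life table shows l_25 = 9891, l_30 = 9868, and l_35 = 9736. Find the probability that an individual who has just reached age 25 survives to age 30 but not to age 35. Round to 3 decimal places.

0.013

We want 5|5q25 = (l_30 − l_35)/l_25.
This is the probability of reaching 30 but not 35, conditional on being alive at 25: (l_30 − l_35) / l_25.
= (9868 − 9736) / 9891 = 132 / 9891 = 0.013345.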